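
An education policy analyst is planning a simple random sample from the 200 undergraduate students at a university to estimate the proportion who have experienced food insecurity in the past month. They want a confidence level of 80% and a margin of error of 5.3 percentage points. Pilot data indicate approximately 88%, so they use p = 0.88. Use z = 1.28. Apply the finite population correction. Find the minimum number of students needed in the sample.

48

Unadjusted: n₀ = 1.28² × 0.88 × 0.12 / 0.053² ≈ 61.59, so n₀ = 62.
Finite population correction with N = 200: n = n₀ / (1 + (n₀−1)/N) = 62 / (1 + 61/200) = 62 / 1.3050 ≈ 47.51.
Rounding up, n = 48.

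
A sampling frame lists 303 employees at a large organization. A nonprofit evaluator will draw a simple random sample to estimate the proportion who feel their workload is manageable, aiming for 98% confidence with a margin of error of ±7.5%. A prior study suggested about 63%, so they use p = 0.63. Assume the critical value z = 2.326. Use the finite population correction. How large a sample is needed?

Unadjusted: n₀ = 2.326² × 0.63 × 0.37 / 0.075² ≈ 224.20, so n₀ = 225.
Finite population correction with N = 303: n = n₀ / (1 + (n₀−1)/N) = 225 / (1 + 224/303) = 225 / 1.7393 ≈ 129.36.
Rounding up, n = 130.

130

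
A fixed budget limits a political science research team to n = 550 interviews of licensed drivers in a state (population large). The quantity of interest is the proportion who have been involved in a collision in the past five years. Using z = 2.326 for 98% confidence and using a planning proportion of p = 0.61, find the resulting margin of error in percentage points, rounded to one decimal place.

4.8

SE(p̂) = √[p(1−p)/n] = √[0.2379/550] = 0.02080.
E = z × SE = 2.326 × 0.02080 = 0.04838, or 4.8 percentage points.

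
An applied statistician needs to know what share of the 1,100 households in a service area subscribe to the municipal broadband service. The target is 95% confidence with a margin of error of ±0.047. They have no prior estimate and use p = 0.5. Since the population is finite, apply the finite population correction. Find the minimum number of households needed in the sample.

For 95% confidence, z = 1.960.
Unadjusted: n₀ = 1.960² × 0.50 × 0.50 / 0.047² ≈ 434.77, so n₀ = 435.
Finite population correction with N = 1,100: n = n₀ / (1 + (n₀−1)/N) = 435 / (1 + 434/1100) = 435 / 1.3945 ≈ 311.93.
Rounding up, n = 312.

312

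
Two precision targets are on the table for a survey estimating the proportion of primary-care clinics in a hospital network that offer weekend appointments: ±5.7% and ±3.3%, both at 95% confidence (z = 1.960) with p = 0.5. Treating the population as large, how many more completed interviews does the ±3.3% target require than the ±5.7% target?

At ±5.7%: n = 1.960² × 0.2500 / 0.057² ≈ 295.60 → 296.
At ±3.3%: n = 1.960² × 0.2500 / 0.033² ≈ 881.91 → 882.
Additional respondents: 882 − 296 = 586.

586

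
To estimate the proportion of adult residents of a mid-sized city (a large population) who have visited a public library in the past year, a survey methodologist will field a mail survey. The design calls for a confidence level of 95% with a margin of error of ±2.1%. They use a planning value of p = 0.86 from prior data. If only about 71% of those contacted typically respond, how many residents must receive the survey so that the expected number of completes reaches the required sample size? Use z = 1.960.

1478

Completed interviews needed: n₀ = 1.960² × 0.1204 / 0.021² ≈ 1048.82 → 1049.
At a 71% response rate, contacts needed = 1049 / 0.71 ≈ 1477.46 → 1478.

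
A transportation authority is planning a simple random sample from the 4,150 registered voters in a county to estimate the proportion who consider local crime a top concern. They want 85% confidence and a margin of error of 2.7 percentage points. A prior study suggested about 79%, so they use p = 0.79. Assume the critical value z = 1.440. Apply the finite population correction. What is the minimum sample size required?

Unadjusted: n₀ = 1.440² × 0.79 × 0.21 / 0.027² ≈ 471.89, so n₀ = 472.
Finite population correction with N = 4,150: n = n₀ / (1 + (n₀−1)/N) = 472 / (1 + 471/4150) = 472 / 1.1135 ≈ 423.89.
Rounding up, n = 424.

424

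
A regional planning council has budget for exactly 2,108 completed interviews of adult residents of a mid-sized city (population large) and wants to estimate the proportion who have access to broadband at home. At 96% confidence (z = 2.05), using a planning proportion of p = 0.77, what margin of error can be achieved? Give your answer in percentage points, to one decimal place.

1.9

SE(p̂) = √[p(1−p)/n] = √[0.1771/2108] = 0.00917.
E = z × SE = 2.05 × 0.00917 = 0.01879, or 1.9 percentage points.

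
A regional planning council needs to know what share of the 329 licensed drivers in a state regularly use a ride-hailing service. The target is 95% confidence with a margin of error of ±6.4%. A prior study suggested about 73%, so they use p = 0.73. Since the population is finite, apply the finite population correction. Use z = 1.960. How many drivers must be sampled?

Unadjusted: n₀ = 1.960² × 0.73 × 0.27 / 0.064² ≈ 184.86, so n₀ = 185.
Finite population correction with N = 329: n = n₀ / (1 + (n₀−1)/N) = 185 / (1 + 184/329) = 185 / 1.5593 ≈ 118.65.
Rounding up, n = 119.

119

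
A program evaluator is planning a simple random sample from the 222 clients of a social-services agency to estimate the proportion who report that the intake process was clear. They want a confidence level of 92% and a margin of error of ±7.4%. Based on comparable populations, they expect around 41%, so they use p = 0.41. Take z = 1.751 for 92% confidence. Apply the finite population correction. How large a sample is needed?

85

Unadjusted: n₀ = 1.751² × 0.41 × 0.59 / 0.074² ≈ 135.44, so n₀ = 136.
Finite population correction with N = 222: n = n₀ / (1 + (n₀−1)/N) = 136 / (1 + 135/222) = 136 / 1.6081 ≈ 84.57.
Rounding up, n = 85.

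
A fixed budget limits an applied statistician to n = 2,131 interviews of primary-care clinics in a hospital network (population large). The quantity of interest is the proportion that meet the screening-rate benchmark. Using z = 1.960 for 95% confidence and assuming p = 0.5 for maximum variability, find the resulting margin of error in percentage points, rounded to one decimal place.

2.1

SE(p̂) = √[p(1−p)/n] = √[0.2500/2131] = 0.01083.
E = z × SE = 1.960 × 0.01083 = 0.02123, or 2.1 percentage points.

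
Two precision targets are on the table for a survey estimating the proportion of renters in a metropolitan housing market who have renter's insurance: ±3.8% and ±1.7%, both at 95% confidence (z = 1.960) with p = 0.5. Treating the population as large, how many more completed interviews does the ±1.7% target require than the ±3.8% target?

At ±3.8%: n = 1.960² × 0.2500 / 0.038² ≈ 665.10 → 666.
At ±1.7%: n = 1.960² × 0.2500 / 0.017² ≈ 3323.18 → 3324.
Additional respondents: 3324 − 666 = 2658.

2658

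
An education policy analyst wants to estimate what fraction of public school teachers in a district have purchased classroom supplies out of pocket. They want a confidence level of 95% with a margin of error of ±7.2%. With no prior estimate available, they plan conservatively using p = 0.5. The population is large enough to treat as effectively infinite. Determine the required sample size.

For 95% confidence, z = 1.960.
With p = 0.5, p(1−p) = 0.25.
n = z²·p(1−p)/E² = 1.960² × 0.2500 / 0.072² = 3.8416 × 0.2500 / 0.005184 ≈ 185.26.
Rounding up gives n = 186.

186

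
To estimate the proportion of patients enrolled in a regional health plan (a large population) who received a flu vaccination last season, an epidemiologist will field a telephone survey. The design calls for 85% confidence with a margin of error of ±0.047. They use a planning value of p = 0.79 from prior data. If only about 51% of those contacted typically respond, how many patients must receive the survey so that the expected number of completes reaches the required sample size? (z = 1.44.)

Completed interviews needed: n₀ = 1.44² × 0.1659 / 0.047² ≈ 155.73 → 156.
At a 51% response rate, contacts needed = 156 / 0.51 ≈ 305.88 → 306.

306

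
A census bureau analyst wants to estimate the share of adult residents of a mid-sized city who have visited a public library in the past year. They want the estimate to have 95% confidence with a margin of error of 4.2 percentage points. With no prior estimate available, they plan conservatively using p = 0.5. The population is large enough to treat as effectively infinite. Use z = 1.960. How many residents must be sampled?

545

With p = 0.5, p(1−p) = 0.25.
n = z²·p(1−p)/E² = 1.960² × 0.2500 / 0.042² = 3.8416 × 0.2500 / 0.001764 ≈ 544.44.
Rounding up gives n = 545.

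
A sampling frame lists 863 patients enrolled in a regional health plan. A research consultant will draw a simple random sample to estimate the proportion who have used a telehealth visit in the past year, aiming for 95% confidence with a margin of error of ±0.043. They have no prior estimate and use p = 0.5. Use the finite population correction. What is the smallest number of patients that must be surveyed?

325

For 95% confidence, z = 1.96.
Unadjusted: n₀ = 1.96² × 0.50 × 0.50 / 0.043² ≈ 519.42, so n₀ = 520.
Finite population correction with N = 863: n = n₀ / (1 + (n₀−1)/N) = 520 / (1 + 519/863) = 520 / 1.6014 ≈ 324.72.
Rounding up, n = 325.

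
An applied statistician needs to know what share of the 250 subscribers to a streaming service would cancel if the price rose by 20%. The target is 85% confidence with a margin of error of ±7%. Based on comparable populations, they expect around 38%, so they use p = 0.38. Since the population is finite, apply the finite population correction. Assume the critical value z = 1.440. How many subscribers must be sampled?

Unadjusted: n₀ = 1.440² × 0.38 × 0.62 / 0.070² ≈ 99.70, so n₀ = 100.
Finite population correction with N = 250: n = n₀ / (1 + (n₀−1)/N) = 100 / (1 + 99/250) = 100 / 1.3960 ≈ 71.63.
Rounding up, n = 72.

72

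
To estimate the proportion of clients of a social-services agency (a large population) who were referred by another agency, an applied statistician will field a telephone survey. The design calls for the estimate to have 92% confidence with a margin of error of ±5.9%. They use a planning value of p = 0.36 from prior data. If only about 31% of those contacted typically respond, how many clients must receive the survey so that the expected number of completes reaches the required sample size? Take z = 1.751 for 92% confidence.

655

Completed interviews needed: n₀ = 1.751² × 0.2304 / 0.059² ≈ 202.93 → 203.
At a 31% response rate, contacts needed = 203 / 0.31 ≈ 654.84 → 655.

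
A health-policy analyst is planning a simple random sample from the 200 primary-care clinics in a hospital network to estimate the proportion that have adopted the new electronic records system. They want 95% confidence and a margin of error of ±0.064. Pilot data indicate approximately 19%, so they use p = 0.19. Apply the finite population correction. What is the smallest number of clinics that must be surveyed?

85

For 95% confidence, z = 1.960.
Unadjusted: n₀ = 1.960² × 0.19 × 0.81 / 0.064² ≈ 144.34, so n₀ = 145.
Finite population correction with N = 200: n = n₀ / (1 + (n₀−1)/N) = 145 / (1 + 144/200) = 145 / 1.7200 ≈ 84.30.
Rounding up, n = 85.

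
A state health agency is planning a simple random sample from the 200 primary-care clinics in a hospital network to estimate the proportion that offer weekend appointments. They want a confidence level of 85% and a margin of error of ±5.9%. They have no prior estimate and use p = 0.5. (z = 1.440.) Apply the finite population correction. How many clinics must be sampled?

86

Unadjusted: n₀ = 1.440² × 0.50 × 0.50 / 0.059² ≈ 148.92, so n₀ = 149.
Finite population correction with N = 200: n = n₀ / (1 + (n₀−1)/N) = 149 / (1 + 148/200) = 149 / 1.7400 ≈ 85.63.
Rounding up, n = 86.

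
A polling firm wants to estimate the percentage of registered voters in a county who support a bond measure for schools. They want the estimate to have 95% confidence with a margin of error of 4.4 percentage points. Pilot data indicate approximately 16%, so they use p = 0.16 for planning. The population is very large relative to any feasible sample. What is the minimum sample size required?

For 95% confidence, z = 1.96.
With p = 0.16, p(1−p) = 0.1344.
n = z²·p(1−p)/E² = 1.96² × 0.1344 / 0.044² = 3.8416 × 0.1344 / 0.001936 ≈ 266.69.
Rounding up gives n = 267.

267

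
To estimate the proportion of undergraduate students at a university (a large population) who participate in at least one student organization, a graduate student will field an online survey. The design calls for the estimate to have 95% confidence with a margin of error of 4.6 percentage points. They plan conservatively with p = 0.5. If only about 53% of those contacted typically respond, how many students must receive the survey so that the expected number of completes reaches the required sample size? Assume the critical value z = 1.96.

Completed interviews needed: n₀ = 1.96² × 0.2500 / 0.046² ≈ 453.88 → 454.
At a 53% response rate, contacts needed = 454 / 0.53 ≈ 856.60 → 857.

857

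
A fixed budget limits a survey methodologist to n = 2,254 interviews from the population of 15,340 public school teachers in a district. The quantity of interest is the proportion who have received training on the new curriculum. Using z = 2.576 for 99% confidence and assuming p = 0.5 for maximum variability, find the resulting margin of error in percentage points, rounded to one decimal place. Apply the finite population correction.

2.5

Finite-population factor: (N−n)/(N−1) = (15340−2254)/(15340−1) = 0.8531.
SE(p̂) = √[p(1−p)/n · (N−n)/(N−1)] = √[0.2500/2254 × 0.8531] = 0.00973.
E = z × SE = 2.576 × 0.00973 = 0.02506 ≈ 2.5 percentage points.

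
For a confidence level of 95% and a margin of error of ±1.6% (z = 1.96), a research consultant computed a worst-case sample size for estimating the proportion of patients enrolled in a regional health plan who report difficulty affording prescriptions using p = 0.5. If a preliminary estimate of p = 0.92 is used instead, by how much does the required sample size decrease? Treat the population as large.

2647

Conservative (p = 0.5): n = 1.96² × 0.25 / 0.016² ≈ 3751.56 → 3752.
Using p = 0.92: p(1−p) = 0.0736, so n = 1.96² × 0.0736 / 0.016² ≈ 1104.46 → 1105.
Reduction: 3752 − 1105 = 2647.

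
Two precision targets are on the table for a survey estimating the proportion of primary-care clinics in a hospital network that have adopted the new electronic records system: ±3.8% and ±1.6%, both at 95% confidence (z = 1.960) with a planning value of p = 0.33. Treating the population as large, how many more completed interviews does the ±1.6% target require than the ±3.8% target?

2729

At ±3.8%: n = 1.960² × 0.2211 / 0.038² ≈ 588.21 → 589.
At ±1.6%: n = 1.960² × 0.2211 / 0.016² ≈ 3317.88 → 3318.
Additional respondents: 3318 − 589 = 2729.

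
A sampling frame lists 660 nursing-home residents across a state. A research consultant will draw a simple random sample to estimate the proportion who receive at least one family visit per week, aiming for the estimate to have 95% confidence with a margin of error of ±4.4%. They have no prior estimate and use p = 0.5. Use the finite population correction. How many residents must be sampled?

284

For 95% confidence, z = 1.960.
Unadjusted: n₀ = 1.960² × 0.50 × 0.50 / 0.044² ≈ 496.07, so n₀ = 497.
Finite population correction with N = 660: n = n₀ / (1 + (n₀−1)/N) = 497 / (1 + 496/660) = 497 / 1.7515 ≈ 283.75.
Rounding up, n = 284.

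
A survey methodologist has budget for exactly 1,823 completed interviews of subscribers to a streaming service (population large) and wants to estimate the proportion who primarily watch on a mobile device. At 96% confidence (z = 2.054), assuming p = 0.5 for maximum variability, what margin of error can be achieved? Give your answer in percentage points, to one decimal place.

SE(p̂) = √[p(1−p)/n] = √[0.2500/1823] = 0.01171.
E = z × SE = 2.054 × 0.01171 = 0.02405, or 2.4 percentage points.

2.4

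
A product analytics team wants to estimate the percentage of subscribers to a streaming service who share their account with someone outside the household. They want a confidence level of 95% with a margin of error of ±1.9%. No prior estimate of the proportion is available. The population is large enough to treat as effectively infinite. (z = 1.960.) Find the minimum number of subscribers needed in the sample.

2661

With no prior estimate, use p = 0.5, giving p(1−p) = 0.25.
n = z²·p(1−p)/E² = 1.960² × 0.2500 / 0.019² = 3.8416 × 0.2500 / 0.000361 ≈ 2660.39.
Rounding up gives n = 2661.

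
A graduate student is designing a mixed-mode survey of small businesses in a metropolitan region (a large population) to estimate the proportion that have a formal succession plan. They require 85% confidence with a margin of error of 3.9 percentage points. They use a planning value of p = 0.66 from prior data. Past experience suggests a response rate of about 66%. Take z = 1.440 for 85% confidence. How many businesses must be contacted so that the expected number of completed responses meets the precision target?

464

Completed interviews needed: n₀ = 1.440² × 0.2244 / 0.039² ≈ 305.93 → 306.
At a 66% response rate, contacts needed = 306 / 0.66 ≈ 463.64 → 464.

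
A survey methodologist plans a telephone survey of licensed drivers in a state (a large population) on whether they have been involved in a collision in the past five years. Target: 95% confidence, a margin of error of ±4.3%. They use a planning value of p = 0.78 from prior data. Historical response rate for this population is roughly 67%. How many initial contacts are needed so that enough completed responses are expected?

For 95% confidence, z = 1.960.
Completed interviews needed: n₀ = 1.960² × 0.1716 / 0.043² ≈ 356.53 → 357.
At a 67% response rate, contacts needed = 357 / 0.67 ≈ 532.84 → 533.

533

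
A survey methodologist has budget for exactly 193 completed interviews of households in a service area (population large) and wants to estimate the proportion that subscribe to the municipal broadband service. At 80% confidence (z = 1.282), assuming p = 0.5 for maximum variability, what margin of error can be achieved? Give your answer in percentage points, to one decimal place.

4.6

SE(p̂) = √[p(1−p)/n] = √[0.2500/193] = 0.03599.
E = z × SE = 1.282 × 0.03599 = 0.04614, or 4.6 percentage points.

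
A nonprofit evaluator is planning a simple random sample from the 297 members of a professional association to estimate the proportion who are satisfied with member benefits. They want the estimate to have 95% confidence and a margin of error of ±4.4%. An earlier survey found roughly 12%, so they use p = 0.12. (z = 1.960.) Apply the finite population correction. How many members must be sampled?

Unadjusted: n₀ = 1.960² × 0.12 × 0.88 / 0.044² ≈ 209.54, so n₀ = 210.
Finite population correction with N = 297: n = n₀ / (1 + (n₀−1)/N) = 210 / (1 + 209/297) = 210 / 1.7037 ≈ 123.26.
Rounding up, n = 124.

124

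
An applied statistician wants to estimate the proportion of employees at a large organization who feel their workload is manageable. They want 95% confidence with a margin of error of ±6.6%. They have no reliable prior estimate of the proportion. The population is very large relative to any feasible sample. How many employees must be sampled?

221

For 95% confidence, z = 1.960.
With no prior estimate, use p = 0.5, giving p(1−p) = 0.25.
n = z²·p(1−p)/E² = 1.960² × 0.2500 / 0.066² = 3.8416 × 0.2500 / 0.004356 ≈ 220.48.
Rounding up gives n = 221.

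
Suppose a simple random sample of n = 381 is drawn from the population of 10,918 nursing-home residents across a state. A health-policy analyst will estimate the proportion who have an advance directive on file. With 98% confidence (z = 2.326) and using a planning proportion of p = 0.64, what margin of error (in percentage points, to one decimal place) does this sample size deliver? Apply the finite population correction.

5.6

Finite-population factor: (N−n)/(N−1) = (10918−381)/(10918−1) = 0.9652.
SE(p̂) = √[p(1−p)/n · (N−n)/(N−1)] = √[0.2304/381 × 0.9652] = 0.02416.
E = z × SE = 2.326 × 0.02416 = 0.05619 ≈ 5.6 percentage points.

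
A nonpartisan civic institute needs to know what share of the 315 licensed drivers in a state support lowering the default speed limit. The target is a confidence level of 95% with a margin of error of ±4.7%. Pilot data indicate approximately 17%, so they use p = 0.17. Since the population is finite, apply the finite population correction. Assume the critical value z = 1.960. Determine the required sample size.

Unadjusted: n₀ = 1.960² × 0.17 × 0.83 / 0.047² ≈ 245.38, so n₀ = 246.
Finite population correction with N = 315: n = n₀ / (1 + (n₀−1)/N) = 246 / (1 + 245/315) = 246 / 1.7778 ≈ 138.38.
Rounding up, n = 139.

139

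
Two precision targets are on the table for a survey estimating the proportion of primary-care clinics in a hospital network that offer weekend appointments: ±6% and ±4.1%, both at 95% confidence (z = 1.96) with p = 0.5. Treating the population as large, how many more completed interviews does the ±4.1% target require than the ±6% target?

At ±6%: n = 1.96² × 0.2500 / 0.060² ≈ 266.78 → 267.
At ±4.1%: n = 1.96² × 0.2500 / 0.041² ≈ 571.33 → 572.
Additional respondents: 572 − 267 = 305.

305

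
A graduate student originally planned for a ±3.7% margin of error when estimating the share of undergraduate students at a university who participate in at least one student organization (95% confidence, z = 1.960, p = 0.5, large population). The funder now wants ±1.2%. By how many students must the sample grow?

At ±3.7%: n = 1.960² × 0.2500 / 0.037² ≈ 701.53 → 702.
At ±1.2%: n = 1.960² × 0.2500 / 0.012² ≈ 6669.44 → 6670.
Additional respondents: 6670 − 702 = 5968.

5968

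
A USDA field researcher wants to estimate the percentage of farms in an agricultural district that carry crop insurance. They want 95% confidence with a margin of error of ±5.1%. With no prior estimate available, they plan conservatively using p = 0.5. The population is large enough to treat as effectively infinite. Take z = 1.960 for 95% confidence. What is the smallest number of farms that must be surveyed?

370

With p = 0.5, p(1−p) = 0.25.
n = z²·p(1−p)/E² = 1.960² × 0.2500 / 0.051² = 3.8416 × 0.2500 / 0.002601 ≈ 369.24.
Rounding up gives n = 370.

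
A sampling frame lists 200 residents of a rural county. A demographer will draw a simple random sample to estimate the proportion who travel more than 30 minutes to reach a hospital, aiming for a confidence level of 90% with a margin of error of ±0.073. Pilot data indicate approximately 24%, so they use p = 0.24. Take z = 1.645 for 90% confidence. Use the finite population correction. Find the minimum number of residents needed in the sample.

64

Unadjusted: n₀ = 1.645² × 0.24 × 0.76 / 0.073² ≈ 92.62, so n₀ = 93.
Finite population correction with N = 200: n = n₀ / (1 + (n₀−1)/N) = 93 / (1 + 92/200) = 93 / 1.4600 ≈ 63.70.
Rounding up, n = 64.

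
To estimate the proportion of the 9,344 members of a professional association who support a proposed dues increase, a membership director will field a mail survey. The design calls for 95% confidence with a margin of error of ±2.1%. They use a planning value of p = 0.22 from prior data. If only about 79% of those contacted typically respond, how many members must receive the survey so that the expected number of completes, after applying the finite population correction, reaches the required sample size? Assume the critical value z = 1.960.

Completed interviews needed (unadjusted): n₀ = 1.960² × 0.1716 / 0.021² ≈ 1494.83 → 1495.
FPC for N = 9,344: n = 1495 / (1 + 1494/9344) = 1495 / 1.1599 ≈ 1288.92 → 1289.
At a 79% response rate, contacts needed = 1289 / 0.79 ≈ 1631.65 → 1632.

1632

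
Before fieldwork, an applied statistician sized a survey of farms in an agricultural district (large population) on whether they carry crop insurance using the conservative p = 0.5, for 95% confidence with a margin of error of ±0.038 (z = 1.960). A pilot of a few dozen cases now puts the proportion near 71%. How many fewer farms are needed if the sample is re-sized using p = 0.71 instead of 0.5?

118

Conservative (p = 0.5): n = 1.960² × 0.25 / 0.038² ≈ 665.10 → 666.
Using p = 0.71: p(1−p) = 0.2059, so n = 1.960² × 0.2059 / 0.038² ≈ 547.77 → 548.
Reduction: 666 − 548 = 118.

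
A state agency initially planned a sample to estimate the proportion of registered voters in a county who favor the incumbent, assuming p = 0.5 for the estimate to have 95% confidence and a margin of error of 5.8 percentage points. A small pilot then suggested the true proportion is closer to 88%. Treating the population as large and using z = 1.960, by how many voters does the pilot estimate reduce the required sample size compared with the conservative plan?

Conservative (p = 0.5): n = 1.960² × 0.25 / 0.058² ≈ 285.49 → 286.
Using p = 0.88: p(1−p) = 0.1056, so n = 1.960² × 0.1056 / 0.058² ≈ 120.59 → 121.
Reduction: 286 − 121 = 165.

165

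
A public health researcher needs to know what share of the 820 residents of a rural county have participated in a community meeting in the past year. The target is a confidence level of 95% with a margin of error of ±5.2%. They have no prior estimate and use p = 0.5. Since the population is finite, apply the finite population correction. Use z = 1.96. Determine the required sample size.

249

Unadjusted: n₀ = 1.96² × 0.50 × 0.50 / 0.052² ≈ 355.18, so n₀ = 356.
Finite population correction with N = 820: n = n₀ / (1 + (n₀−1)/N) = 356 / (1 + 355/820) = 356 / 1.4329 ≈ 248.44.
Rounding up, n = 249.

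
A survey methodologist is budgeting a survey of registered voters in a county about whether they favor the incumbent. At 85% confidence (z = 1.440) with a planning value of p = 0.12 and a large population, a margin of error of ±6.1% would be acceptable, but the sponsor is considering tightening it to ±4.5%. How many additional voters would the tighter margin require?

50

At ±6.1%: n = 1.440² × 0.1056 / 0.061² ≈ 58.85 → 59.
At ±4.5%: n = 1.440² × 0.1056 / 0.045² ≈ 108.13 → 109.
Additional respondents: 109 − 59 = 50.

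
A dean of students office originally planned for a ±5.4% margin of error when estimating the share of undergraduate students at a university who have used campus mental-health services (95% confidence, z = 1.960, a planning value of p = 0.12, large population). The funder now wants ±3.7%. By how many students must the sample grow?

157

At ±5.4%: n = 1.960² × 0.1056 / 0.054² ≈ 139.12 → 140.
At ±3.7%: n = 1.960² × 0.1056 / 0.037² ≈ 296.33 → 297.
Additional respondents: 297 − 140 = 157.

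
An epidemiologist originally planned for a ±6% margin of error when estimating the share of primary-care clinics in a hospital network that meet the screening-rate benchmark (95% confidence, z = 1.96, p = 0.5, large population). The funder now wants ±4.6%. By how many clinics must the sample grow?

187

At ±6%: n = 1.96² × 0.2500 / 0.060² ≈ 266.78 → 267.
At ±4.6%: n = 1.96² × 0.2500 / 0.046² ≈ 453.88 → 454.
Additional respondents: 454 − 267 = 187.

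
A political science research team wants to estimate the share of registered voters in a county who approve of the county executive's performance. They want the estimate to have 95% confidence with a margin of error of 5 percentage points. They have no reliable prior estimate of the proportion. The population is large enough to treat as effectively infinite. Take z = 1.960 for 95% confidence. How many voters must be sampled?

With no prior estimate, use p = 0.5, giving p(1−p) = 0.25.
n = z²·p(1−p)/E² = 1.960² × 0.2500 / 0.050² = 3.8416 × 0.2500 / 0.002500 ≈ 384.16.
Rounding up gives n = 385.

385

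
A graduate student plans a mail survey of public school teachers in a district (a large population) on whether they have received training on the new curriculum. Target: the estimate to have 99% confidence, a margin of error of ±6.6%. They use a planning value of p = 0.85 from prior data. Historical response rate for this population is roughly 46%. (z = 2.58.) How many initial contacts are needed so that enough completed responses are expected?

424

Completed interviews needed: n₀ = 2.58² × 0.1275 / 0.066² ≈ 194.83 → 195.
At a 46% response rate, contacts needed = 195 / 0.46 ≈ 423.91 → 424.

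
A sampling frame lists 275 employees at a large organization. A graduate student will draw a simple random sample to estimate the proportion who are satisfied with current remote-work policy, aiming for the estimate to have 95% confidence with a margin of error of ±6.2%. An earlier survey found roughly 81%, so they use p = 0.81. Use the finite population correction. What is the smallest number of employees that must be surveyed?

99

For 95% confidence, z = 1.960.
Unadjusted: n₀ = 1.960² × 0.81 × 0.19 / 0.062² ≈ 153.80, so n₀ = 154.
Finite population correction with N = 275: n = n₀ / (1 + (n₀−1)/N) = 154 / (1 + 153/275) = 154 / 1.5564 ≈ 98.95.
Rounding up, n = 99.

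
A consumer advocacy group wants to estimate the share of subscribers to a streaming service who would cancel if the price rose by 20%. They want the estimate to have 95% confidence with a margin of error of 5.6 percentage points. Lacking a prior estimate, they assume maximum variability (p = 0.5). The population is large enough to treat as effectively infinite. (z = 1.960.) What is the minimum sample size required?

307

With p = 0.5, p(1−p) = 0.25.
n = z²·p(1−p)/E² = 1.960² × 0.2500 / 0.056² = 3.8416 × 0.2500 / 0.003136 ≈ 306.25.
Rounding up gives n = 307.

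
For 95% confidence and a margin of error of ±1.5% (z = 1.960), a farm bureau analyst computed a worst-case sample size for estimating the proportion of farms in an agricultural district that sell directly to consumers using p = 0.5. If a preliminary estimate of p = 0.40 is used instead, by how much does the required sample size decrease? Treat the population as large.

171

Conservative (p = 0.5): n = 1.960² × 0.25 / 0.015² ≈ 4268.44 → 4269.
Using p = 0.40: p(1−p) = 0.2400, so n = 1.960² × 0.2400 / 0.015² ≈ 4097.71 → 4098.
Reduction: 4269 − 4098 = 171.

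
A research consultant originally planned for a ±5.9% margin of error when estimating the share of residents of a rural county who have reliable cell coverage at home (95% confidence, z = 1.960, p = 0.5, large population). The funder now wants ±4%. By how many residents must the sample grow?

At ±5.9%: n = 1.960² × 0.2500 / 0.059² ≈ 275.90 → 276.
At ±4%: n = 1.960² × 0.2500 / 0.040² ≈ 600.25 → 601.
Additional respondents: 601 − 276 = 325.

325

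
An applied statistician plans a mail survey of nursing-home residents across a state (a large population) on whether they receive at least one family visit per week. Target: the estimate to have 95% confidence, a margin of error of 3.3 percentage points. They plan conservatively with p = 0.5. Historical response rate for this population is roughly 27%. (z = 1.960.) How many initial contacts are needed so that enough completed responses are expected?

Completed interviews needed: n₀ = 1.960² × 0.2500 / 0.033² ≈ 881.91 → 882.
At a 27% response rate, contacts needed = 882 / 0.27 ≈ 3266.67 → 3267.

3267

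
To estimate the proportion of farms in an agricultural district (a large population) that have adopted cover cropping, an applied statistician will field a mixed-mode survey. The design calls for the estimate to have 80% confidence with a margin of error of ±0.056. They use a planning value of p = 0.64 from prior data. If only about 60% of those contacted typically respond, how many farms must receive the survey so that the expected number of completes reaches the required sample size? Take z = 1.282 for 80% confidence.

202

Completed interviews needed: n₀ = 1.282² × 0.2304 / 0.056² ≈ 120.75 → 121.
At a 60% response rate, contacts needed = 121 / 0.60 ≈ 201.67 → 202.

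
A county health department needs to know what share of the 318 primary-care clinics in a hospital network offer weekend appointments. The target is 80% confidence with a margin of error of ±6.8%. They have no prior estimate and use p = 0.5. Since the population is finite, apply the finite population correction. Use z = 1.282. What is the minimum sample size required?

Unadjusted: n₀ = 1.282² × 0.50 × 0.50 / 0.068² ≈ 88.86, so n₀ = 89.
Finite population correction with N = 318: n = n₀ / (1 + (n₀−1)/N) = 89 / (1 + 88/318) = 89 / 1.2767 ≈ 69.71.
Rounding up, n = 70.

70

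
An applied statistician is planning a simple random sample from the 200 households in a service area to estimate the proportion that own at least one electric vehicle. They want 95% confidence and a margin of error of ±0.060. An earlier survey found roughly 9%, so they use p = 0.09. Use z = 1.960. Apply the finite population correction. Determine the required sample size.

62

Unadjusted: n₀ = 1.960² × 0.09 × 0.91 / 0.060² ≈ 87.40, so n₀ = 88.
Finite population correction with N = 200: n = n₀ / (1 + (n₀−1)/N) = 88 / (1 + 87/200) = 88 / 1.4350 ≈ 61.32.
Rounding up, n = 62.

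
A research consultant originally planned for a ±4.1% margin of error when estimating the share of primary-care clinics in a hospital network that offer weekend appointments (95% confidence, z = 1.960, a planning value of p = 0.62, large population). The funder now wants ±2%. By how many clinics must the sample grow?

At ±4.1%: n = 1.960² × 0.2356 / 0.041² ≈ 538.42 → 539.
At ±2%: n = 1.960² × 0.2356 / 0.020² ≈ 2262.70 → 2263.
Additional respondents: 2263 − 539 = 1724.

1724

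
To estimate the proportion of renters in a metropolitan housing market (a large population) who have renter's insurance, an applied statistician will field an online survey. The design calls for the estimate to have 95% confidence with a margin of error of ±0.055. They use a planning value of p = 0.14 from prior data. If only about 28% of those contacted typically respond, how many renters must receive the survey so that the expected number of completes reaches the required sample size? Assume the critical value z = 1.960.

547

Completed interviews needed: n₀ = 1.960² × 0.1204 / 0.055² ≈ 152.90 → 153.
At a 28% response rate, contacts needed = 153 / 0.28 ≈ 546.43 → 547.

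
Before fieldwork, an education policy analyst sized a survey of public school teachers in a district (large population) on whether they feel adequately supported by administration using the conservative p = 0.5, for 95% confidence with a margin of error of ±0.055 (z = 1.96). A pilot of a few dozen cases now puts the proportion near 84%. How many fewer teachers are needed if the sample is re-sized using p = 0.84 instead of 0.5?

147

Conservative (p = 0.5): n = 1.96² × 0.25 / 0.055² ≈ 317.49 → 318.
Using p = 0.84: p(1−p) = 0.1344, so n = 1.96² × 0.1344 / 0.055² ≈ 170.68 → 171.
Reduction: 318 − 171 = 147.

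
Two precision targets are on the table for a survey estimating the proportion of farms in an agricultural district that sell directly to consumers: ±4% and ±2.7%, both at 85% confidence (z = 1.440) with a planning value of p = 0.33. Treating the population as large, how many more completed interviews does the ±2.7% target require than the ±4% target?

At ±4%: n = 1.440² × 0.2211 / 0.040² ≈ 286.55 → 287.
At ±2.7%: n = 1.440² × 0.2211 / 0.027² ≈ 628.91 → 629.
Additional respondents: 629 − 287 = 342.

342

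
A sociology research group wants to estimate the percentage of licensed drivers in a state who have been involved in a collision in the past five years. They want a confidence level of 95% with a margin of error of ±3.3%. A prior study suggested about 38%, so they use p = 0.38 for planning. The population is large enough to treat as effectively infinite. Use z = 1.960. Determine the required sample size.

With p = 0.38, p(1−p) = 0.2356.
n = z²·p(1−p)/E² = 1.960² × 0.2356 / 0.033² = 3.8416 × 0.2356 / 0.001089 ≈ 831.11.
Rounding up gives n = 832.

832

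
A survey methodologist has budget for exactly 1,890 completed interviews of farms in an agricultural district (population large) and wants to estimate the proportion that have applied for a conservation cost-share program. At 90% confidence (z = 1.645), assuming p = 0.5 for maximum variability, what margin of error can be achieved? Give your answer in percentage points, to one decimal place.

1.9

SE(p̂) = √[p(1−p)/n] = √[0.2500/1890] = 0.01150.
E = z × SE = 1.645 × 0.01150 = 0.01892, or 1.9 percentage points.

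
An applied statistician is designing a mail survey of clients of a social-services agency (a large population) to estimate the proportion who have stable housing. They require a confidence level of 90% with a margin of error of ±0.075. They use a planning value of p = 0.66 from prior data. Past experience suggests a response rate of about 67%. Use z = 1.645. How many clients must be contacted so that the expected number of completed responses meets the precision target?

162

Completed interviews needed: n₀ = 1.645² × 0.2244 / 0.075² ≈ 107.95 → 108.
At a 67% response rate, contacts needed = 108 / 0.67 ≈ 161.19 → 162.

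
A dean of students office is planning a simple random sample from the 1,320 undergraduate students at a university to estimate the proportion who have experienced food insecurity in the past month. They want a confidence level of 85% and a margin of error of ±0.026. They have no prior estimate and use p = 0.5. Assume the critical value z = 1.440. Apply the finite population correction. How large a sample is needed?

Unadjusted: n₀ = 1.440² × 0.50 × 0.50 / 0.026² ≈ 766.86, so n₀ = 767.
Finite population correction with N = 1,320: n = n₀ / (1 + (n₀−1)/N) = 767 / (1 + 766/1320) = 767 / 1.5803 ≈ 485.35.
Rounding up, n = 486.

486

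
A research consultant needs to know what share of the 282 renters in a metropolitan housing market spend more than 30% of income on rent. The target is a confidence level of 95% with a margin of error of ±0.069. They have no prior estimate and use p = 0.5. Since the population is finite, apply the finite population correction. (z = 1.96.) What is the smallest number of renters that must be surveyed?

Unadjusted: n₀ = 1.96² × 0.50 × 0.50 / 0.069² ≈ 201.72, so n₀ = 202.
Finite population correction with N = 282: n = n₀ / (1 + (n₀−1)/N) = 202 / (1 + 201/282) = 202 / 1.7128 ≈ 117.94.
Rounding up, n = 118.

118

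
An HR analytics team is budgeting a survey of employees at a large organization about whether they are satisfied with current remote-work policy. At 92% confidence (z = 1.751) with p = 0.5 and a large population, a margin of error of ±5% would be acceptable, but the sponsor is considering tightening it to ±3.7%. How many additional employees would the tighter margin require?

253

At ±5%: n = 1.751² × 0.2500 / 0.050² ≈ 306.60 → 307.
At ±3.7%: n = 1.751² × 0.2500 / 0.037² ≈ 559.90 → 560.
Additional respondents: 560 − 307 = 253.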